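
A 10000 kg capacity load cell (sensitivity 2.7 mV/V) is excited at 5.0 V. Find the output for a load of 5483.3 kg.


Vout = rated_output * Vex * (load / capacity).
Vout = 2.7 * 5.0 * (5483.3 / 10000)
Vout = 2.7 * 5.0 * 0.54833
Vout = 7.402 mV

7.402 mV


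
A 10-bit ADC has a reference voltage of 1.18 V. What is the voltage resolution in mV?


The resolution (LSB) of an ADC is Vref / 2^n.
LSB = 1.18 / 2^10
LSB = 1.18 / 1024
LSB = 0.00115234 V = 1.15234375 mV

1.15234375 mV


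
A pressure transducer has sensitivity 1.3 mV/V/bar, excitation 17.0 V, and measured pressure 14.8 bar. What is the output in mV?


Output = sensitivity * Vex * P.
Vout = 1.3 * 17.0 * 14.8
Vout = 22.1 * 14.8
Vout = 327.08 mV

327.08 mV


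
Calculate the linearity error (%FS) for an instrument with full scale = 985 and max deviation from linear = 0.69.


Linearity error = (max deviation / full scale) * 100%.
Linearity = (0.69 / 985) * 100
Linearity = 0.07 %FS

0.07 %FS


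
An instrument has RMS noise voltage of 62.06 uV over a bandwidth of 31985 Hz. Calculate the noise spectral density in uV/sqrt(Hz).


Noise spectral density = Vrms / sqrt(BW).
NSD = 62.06 / sqrt(31985)
NSD = 62.06 / 178.8435
NSD = 0.347 uV/sqrt(Hz)

0.347 uV/sqrt(Hz)


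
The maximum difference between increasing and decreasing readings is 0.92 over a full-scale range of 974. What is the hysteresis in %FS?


Hysteresis = (max difference / full scale) * 100%.
H = (0.92 / 974) * 100
H = 0.094 %FS

0.094 %FS


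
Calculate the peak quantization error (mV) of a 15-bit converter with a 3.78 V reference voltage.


The maximum quantization error is +/- LSB/2.
LSB = Vref / 2^n = 3.78 / 32768 = 0.00011536 V
Max error = LSB / 2 = 0.00011536 / 2 = 5.768e-05 V
Max error = 0.0577 mV

0.0577 mV


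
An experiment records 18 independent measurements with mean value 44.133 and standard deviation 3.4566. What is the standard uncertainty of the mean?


The standard uncertainty for Type A evaluation is u = s / sqrt(n).
u = 3.4566 / sqrt(18)
u = 3.4566 / 4.2426
u = 0.8147

0.8147


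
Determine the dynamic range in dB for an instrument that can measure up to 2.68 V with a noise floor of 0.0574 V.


Dynamic range = 20 * log10(Vmax / Vnoise).
DR = 20 * log10(2.68 / 0.0574)
DR = 20 * log10(46.69)
DR = 33.38 dB

33.38 dB


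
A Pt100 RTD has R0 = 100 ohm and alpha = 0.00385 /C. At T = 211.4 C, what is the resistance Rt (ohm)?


The RTD equation: Rt = R0 * (1 + alpha * T).
Rt = 100 * (1 + 0.00385 * 211.4)
Rt = 100 * (1 + 0.81389)
Rt = 100 * 1.81389
Rt = 181.389 ohm

181.389 ohm


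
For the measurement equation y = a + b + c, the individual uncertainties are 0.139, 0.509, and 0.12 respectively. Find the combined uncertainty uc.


For a sum of independent quantities, uc = sqrt(u1^2 + u2^2 + u3^2).
uc = sqrt(0.139^2 + 0.509^2 + 0.12^2)
uc = sqrt(0.019321 + 0.259081 + 0.0144)
uc = 0.5411

0.5411


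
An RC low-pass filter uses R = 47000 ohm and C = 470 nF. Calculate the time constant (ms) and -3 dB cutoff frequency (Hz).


Time constant: tau = R * C.
tau = 47000 * 4.70e-07 = 0.02209 s
tau = 22.09 ms
Cutoff frequency: fc = 1 / (2*pi*R*C).
fc = 1 / (2*pi*0.02209) = 7.2 Hz

tau = 22.09 ms, fc = 7.2 Hz


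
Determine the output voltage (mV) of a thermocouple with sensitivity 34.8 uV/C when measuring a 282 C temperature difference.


The thermocouple output V = sensitivity * dT.
V = 34.8 uV/C * 282 C
V = 9813.6 uV
V = 9.814 mV

9.814 mV


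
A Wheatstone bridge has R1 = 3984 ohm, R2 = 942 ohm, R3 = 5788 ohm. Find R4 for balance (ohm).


At balance: R1*R4 = R2*R3, so R4 = R2*R3/R1.
R4 = 942 * 5788 / 3984
R4 = 5452296 / 3984
R4 = 1368.55 ohm

1368.55 ohm


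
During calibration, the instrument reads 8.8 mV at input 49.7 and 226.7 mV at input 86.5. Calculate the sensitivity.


Sensitivity = (y2 - y1) / (x2 - x1).
S = (226.7 - 8.8) / (86.5 - 49.7)
S = 217.9 / 36.8
S = 5.9212 mV/unit

5.9212 mV/unit


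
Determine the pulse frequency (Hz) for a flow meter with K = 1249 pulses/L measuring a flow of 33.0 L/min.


Frequency = K * Q / 60 (converting L/min to L/s).
f = 1249 * 33.0 / 60
f = 41217.0 / 60
f = 686.95 Hz

686.95 Hz


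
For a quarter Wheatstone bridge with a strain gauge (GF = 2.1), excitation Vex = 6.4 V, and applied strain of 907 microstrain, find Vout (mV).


Quarter bridge output: Vout = (GF * epsilon * Vex) / 4.
Vout = (2.1 * 907e-6 * 6.4) / 4
Vout = 0.01219008 / 4 V
Vout = 0.00304752 V = 3.0475 mV

3.0475 mV


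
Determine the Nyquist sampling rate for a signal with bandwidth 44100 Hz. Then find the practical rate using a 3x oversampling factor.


By Nyquist theorem, fs_min = 2 * fmax.
fs_min = 2 * 44100 = 88200 Hz
Practical rate = 3 * fs_min = 3 * 88200 = 264600 Hz

fs_min = 88200 Hz, fs_practical = 264600 Hz


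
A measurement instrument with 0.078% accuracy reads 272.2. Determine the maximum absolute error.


Absolute error = (accuracy% / 100) * reading.
Error = (0.078 / 100) * 272.2
Error = 0.00078 * 272.2
Error = 0.2123

0.2123


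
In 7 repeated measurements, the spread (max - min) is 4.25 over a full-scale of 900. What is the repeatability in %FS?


Repeatability = (spread / full scale) * 100%.
R = (4.25 / 900) * 100
R = 0.472 %FS

0.472 %FS


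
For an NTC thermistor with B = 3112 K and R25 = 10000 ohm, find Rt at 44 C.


NTC thermistor equation: Rt = R25 * exp(B * (1/T - 1/T25)).
T in Kelvin: 317.15 K, T25 = 298.15 K
1/T - 1/T25 = 1/317.15 - 1/298.15 = -0.00020093
B * (1/T - 1/T25) = 3112 * -0.00020093 = -0.6253
Rt = 10000 * exp(-0.6253) = 5351.0 ohm

5351.0 ohm


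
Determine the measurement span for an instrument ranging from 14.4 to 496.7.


Span = upper range - lower range.
Span = 496.7 - (14.4)
Span = 482.3

482.3


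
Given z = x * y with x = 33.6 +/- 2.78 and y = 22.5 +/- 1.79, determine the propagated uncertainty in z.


For a product z = x*y, the relative uncertainty is:
uz/z = sqrt((ux/x)^2 + (uy/y)^2)
Relative uncertainties: ux/x = 2.78/33.6 = 0.082738
uy/y = 1.79/22.5 = 0.079556
z = 33.6 * 22.5 = 756.0
uz = 756.0 * sqrt(0.082738^2 + 0.079556^2) = 86.774

86.774


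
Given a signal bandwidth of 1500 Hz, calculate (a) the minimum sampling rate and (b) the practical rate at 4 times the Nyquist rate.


By Nyquist theorem, fs_min = 2 * fmax.
fs_min = 2 * 1500 = 3000 Hz
Practical rate = 4 * fs_min = 4 * 3000 = 12000 Hz

fs_min = 3000 Hz, fs_practical = 12000 Hz


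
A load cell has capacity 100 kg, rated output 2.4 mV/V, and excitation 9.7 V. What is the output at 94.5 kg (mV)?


Vout = rated_output * Vex * (load / capacity).
Vout = 2.4 * 9.7 * (94.5 / 100)
Vout = 2.4 * 9.7 * 0.945
Vout = 22.0 mV

22.0 mV


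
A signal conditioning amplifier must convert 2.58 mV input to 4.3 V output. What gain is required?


Gain = Vout / Vin (converting to same units).
G = 4.3 V / 2.58 mV
G = 4300.0 mV / 2.58 mV
G = 1666.67

1666.67


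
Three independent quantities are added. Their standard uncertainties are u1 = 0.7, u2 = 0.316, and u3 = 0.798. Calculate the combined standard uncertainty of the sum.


For a sum of independent quantities, uc = sqrt(u1^2 + u2^2 + u3^2).
uc = sqrt(0.7^2 + 0.316^2 + 0.798^2)
uc = sqrt(0.49 + 0.099856 + 0.636804)
uc = 1.1075

1.1075


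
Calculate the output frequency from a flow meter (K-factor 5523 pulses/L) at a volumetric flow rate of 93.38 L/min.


Frequency = K * Q / 60 (converting L/min to L/s).
f = 5523 * 93.38 / 60
f = 515737.74 / 60
f = 8595.63 Hz

8595.63 Hz


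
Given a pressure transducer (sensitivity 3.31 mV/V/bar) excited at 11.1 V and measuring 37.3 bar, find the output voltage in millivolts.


Output = sensitivity * Vex * P.
Vout = 3.31 * 11.1 * 37.3
Vout = 36.741 * 37.3
Vout = 1370.44 mV

1370.44 mV


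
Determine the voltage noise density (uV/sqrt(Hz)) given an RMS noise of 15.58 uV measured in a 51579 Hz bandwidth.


Noise spectral density = Vrms / sqrt(BW).
NSD = 15.58 / sqrt(51579)
NSD = 15.58 / 227.1101
NSD = 0.0686 uV/sqrt(Hz)

0.0686 uV/sqrt(Hz)


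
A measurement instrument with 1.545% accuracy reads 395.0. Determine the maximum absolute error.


Absolute error = (accuracy% / 100) * reading.
Error = (1.545 / 100) * 395.0
Error = 0.01545 * 395.0
Error = 6.1027

6.1027


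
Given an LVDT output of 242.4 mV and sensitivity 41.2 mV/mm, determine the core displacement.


Displacement = Vout / sensitivity.
d = 242.4 / 41.2
d = 5.883 mm

5.883 mm


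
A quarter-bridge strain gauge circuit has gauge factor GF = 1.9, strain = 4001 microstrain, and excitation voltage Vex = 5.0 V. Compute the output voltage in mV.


Quarter bridge output: Vout = (GF * epsilon * Vex) / 4.
Vout = (1.9 * 4001e-6 * 5.0) / 4
Vout = 0.0380095 / 4 V
Vout = 0.00950237 V = 9.5024 mV

9.5024 mV


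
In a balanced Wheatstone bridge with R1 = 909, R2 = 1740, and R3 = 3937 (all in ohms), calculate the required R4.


At balance: R1*R4 = R2*R3, so R4 = R2*R3/R1.
R4 = 1740 * 3937 / 909
R4 = 6850380 / 909
R4 = 7536.17 ohm

7536.17 ohm


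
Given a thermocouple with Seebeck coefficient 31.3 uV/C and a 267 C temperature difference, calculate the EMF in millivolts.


The thermocouple output V = sensitivity * dT.
V = 31.3 uV/C * 267 C
V = 8357.1 uV
V = 8.357 mV

8.357 mV


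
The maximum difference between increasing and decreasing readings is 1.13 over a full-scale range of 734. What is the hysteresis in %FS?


Hysteresis = (max difference / full scale) * 100%.
H = (1.13 / 734) * 100
H = 0.154 %FS

0.154 %FS


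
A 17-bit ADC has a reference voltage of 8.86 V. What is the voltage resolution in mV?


The resolution (LSB) of an ADC is Vref / 2^n.
LSB = 8.86 / 2^17
LSB = 8.86 / 131072
LSB = 6.76e-05 V = 0.06759644 mV

0.06759644 mV


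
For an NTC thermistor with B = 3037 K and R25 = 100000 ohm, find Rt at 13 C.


NTC thermistor equation: Rt = R25 * exp(B * (1/T - 1/T25)).
T in Kelvin: 286.15 K, T25 = 298.15 K
1/T - 1/T25 = 1/286.15 - 1/298.15 = 0.00014065
B * (1/T - 1/T25) = 3037 * 0.00014065 = 0.4272
Rt = 100000 * exp(0.4272) = 153290.8 ohm

153290.8 ohm


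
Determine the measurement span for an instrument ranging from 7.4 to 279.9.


Span = upper range - lower range.
Span = 279.9 - (7.4)
Span = 272.5

272.5


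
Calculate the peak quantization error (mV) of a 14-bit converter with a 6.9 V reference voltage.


The maximum quantization error is +/- LSB/2.
LSB = Vref / 2^n = 6.9 / 16384 = 0.00042114 V
Max error = LSB / 2 = 0.00042114 / 2 = 0.00021057 V
Max error = 0.2106 mV

0.2106 mV


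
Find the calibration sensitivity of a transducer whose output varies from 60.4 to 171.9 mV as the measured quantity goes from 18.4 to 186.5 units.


Sensitivity = (y2 - y1) / (x2 - x1).
S = (171.9 - 60.4) / (186.5 - 18.4)
S = 111.5 / 168.1
S = 0.6633 mV/unit

0.6633 mV/unit


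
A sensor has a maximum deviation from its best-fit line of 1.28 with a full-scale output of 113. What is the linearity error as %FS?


Linearity error = (max deviation / full scale) * 100%.
Linearity = (1.28 / 113) * 100
Linearity = 1.133 %FS

1.133 %FS


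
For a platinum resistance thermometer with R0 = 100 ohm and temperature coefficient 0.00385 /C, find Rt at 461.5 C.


The RTD equation: Rt = R0 * (1 + alpha * T).
Rt = 100 * (1 + 0.00385 * 461.5)
Rt = 100 * (1 + 1.776775)
Rt = 100 * 2.776775
Rt = 277.677 ohm

277.677 ohm


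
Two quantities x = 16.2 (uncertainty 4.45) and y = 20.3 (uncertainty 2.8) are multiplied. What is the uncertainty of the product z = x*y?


For a product z = x*y, the relative uncertainty is:
uz/z = sqrt((ux/x)^2 + (uy/y)^2)
Relative uncertainties: ux/x = 4.45/16.2 = 0.274691
uy/y = 2.8/20.3 = 0.137931
z = 16.2 * 20.3 = 328.9
uz = 328.9 * sqrt(0.274691^2 + 0.137931^2) = 101.084

101.084


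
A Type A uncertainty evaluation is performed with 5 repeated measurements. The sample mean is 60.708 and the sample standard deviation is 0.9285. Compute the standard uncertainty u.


The standard uncertainty for Type A evaluation is u = s / sqrt(n).
u = 0.9285 / sqrt(5)
u = 0.9285 / 2.2361
u = 0.4152

0.4152


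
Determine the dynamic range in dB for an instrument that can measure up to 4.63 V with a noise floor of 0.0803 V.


Dynamic range = 20 * log10(Vmax / Vnoise).
DR = 20 * log10(4.63 / 0.0803)
DR = 20 * log10(57.66)
DR = 35.22 dB

35.22 dB


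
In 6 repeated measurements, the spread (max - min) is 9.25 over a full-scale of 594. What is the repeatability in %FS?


Repeatability = (spread / full scale) * 100%.
R = (9.25 / 594) * 100
R = 1.557 %FS

1.557 %FS


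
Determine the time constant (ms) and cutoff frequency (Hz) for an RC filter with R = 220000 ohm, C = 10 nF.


Time constant: tau = R * C.
tau = 220000 * 1.00e-08 = 0.0022 s
tau = 2.2 ms
Cutoff frequency: fc = 1 / (2*pi*R*C).
fc = 1 / (2*pi*0.0022) = 72.34 Hz

tau = 2.2 ms, fc = 72.34 Hz


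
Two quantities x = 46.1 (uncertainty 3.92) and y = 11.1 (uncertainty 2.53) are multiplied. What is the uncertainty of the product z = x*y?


For a product z = x*y, the relative uncertainty is:
uz/z = sqrt((ux/x)^2 + (uy/y)^2)
Relative uncertainties: ux/x = 3.92/46.1 = 0.085033
uy/y = 2.53/11.1 = 0.227928
z = 46.1 * 11.1 = 511.7
uz = 511.7 * sqrt(0.085033^2 + 0.227928^2) = 124.485

124.485


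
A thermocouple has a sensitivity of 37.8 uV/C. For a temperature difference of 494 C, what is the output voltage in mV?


The thermocouple output V = sensitivity * dT.
V = 37.8 uV/C * 494 C
V = 18673.2 uV
V = 18.673 mV

18.673 mV


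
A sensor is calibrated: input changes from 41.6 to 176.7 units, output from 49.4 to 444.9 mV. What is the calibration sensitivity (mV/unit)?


Sensitivity = (y2 - y1) / (x2 - x1).
S = (444.9 - 49.4) / (176.7 - 41.6)
S = 395.5 / 135.1
S = 2.9275 mV/unit

2.9275 mV/unit


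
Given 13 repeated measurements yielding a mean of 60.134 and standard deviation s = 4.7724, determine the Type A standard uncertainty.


The standard uncertainty for Type A evaluation is u = s / sqrt(n).
u = 4.7724 / sqrt(13)
u = 4.7724 / 3.6056
u = 1.3236

1.3236


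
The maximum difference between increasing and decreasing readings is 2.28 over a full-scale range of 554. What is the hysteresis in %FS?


Hysteresis = (max difference / full scale) * 100%.
H = (2.28 / 554) * 100
H = 0.412 %FS

0.412 %FS


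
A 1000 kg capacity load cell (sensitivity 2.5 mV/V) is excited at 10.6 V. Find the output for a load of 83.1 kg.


Vout = rated_output * Vex * (load / capacity).
Vout = 2.5 * 10.6 * (83.1 / 1000)
Vout = 2.5 * 10.6 * 0.0831
Vout = 2.202 mV

2.202 mV


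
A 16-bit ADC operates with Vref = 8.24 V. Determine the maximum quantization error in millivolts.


The maximum quantization error is +/- LSB/2.
LSB = Vref / 2^n = 8.24 / 65536 = 0.00012573 V
Max error = LSB / 2 = 0.00012573 / 2 = 6.287e-05 V
Max error = 0.0629 mV

0.0629 mV


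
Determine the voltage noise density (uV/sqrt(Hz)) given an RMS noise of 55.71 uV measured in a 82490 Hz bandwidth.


Noise spectral density = Vrms / sqrt(BW).
NSD = 55.71 / sqrt(82490)
NSD = 55.71 / 287.2107
NSD = 0.194 uV/sqrt(Hz)

0.194 uV/sqrt(Hz)


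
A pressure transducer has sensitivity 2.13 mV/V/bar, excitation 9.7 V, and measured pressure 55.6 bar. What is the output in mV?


Output = sensitivity * Vex * P.
Vout = 2.13 * 9.7 * 55.6
Vout = 20.661 * 55.6
Vout = 1148.75 mV

1148.75 mV


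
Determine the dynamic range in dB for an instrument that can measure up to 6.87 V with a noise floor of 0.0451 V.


Dynamic range = 20 * log10(Vmax / Vnoise).
DR = 20 * log10(6.87 / 0.0451)
DR = 20 * log10(152.33)
DR = 43.66 dB

43.66 dB


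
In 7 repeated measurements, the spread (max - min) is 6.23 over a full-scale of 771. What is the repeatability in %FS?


Repeatability = (spread / full scale) * 100%.
R = (6.23 / 771) * 100
R = 0.808 %FS

0.808 %FS


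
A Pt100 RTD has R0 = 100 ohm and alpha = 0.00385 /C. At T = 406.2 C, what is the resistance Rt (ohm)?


The RTD equation: Rt = R0 * (1 + alpha * T).
Rt = 100 * (1 + 0.00385 * 406.2)
Rt = 100 * (1 + 1.56387)
Rt = 100 * 2.56387
Rt = 256.387 ohm

256.387 ohm


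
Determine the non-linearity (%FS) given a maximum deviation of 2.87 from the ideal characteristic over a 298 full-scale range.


Linearity error = (max deviation / full scale) * 100%.
Linearity = (2.87 / 298) * 100
Linearity = 0.963 %FS

0.963 %FS


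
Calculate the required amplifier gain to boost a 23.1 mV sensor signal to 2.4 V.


Gain = Vout / Vin (converting to same units).
G = 2.4 V / 23.1 mV
G = 2400.0 mV / 23.1 mV
G = 103.9

103.9


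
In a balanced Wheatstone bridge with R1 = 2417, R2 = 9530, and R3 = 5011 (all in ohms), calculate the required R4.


At balance: R1*R4 = R2*R3, so R4 = R2*R3/R1.
R4 = 9530 * 5011 / 2417
R4 = 47754830 / 2417
R4 = 19757.89 ohm

19757.89 ohm


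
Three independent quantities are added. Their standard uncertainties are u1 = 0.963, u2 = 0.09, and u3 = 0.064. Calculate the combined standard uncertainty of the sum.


For a sum of independent quantities, uc = sqrt(u1^2 + u2^2 + u3^2).
uc = sqrt(0.963^2 + 0.09^2 + 0.064^2)
uc = sqrt(0.927369 + 0.0081 + 0.004096)
uc = 0.9693

0.9693


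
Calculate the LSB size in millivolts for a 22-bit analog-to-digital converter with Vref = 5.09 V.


The resolution (LSB) of an ADC is Vref / 2^n.
LSB = 5.09 / 2^22
LSB = 5.09 / 4194304
LSB = 1.21e-06 V = 0.00121355 mV

0.00121355 mV


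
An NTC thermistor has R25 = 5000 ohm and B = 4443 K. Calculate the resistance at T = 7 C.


NTC thermistor equation: Rt = R25 * exp(B * (1/T - 1/T25)).
T in Kelvin: 280.15 K, T25 = 298.15 K
1/T - 1/T25 = 1/280.15 - 1/298.15 = 0.0002155
B * (1/T - 1/T25) = 4443 * 0.0002155 = 0.9575
Rt = 5000 * exp(0.9575) = 13025.4 ohm

13025.4 ohm


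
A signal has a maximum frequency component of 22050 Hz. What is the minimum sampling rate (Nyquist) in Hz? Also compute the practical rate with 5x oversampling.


By Nyquist theorem, fs_min = 2 * fmax.
fs_min = 2 * 22050 = 44100 Hz
Practical rate = 5 * fs_min = 5 * 44100 = 220500 Hz

fs_min = 44100 Hz, fs_practical = 220500 Hz


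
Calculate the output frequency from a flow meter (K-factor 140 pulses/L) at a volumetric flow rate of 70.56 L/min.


Frequency = K * Q / 60 (converting L/min to L/s).
f = 140 * 70.56 / 60
f = 9878.4 / 60
f = 164.64 Hz

164.64 Hz


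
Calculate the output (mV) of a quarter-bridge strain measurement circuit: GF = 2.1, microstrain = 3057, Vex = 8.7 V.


Quarter bridge output: Vout = (GF * epsilon * Vex) / 4.
Vout = (2.1 * 3057e-6 * 8.7) / 4
Vout = 0.05585139 / 4 V
Vout = 0.01396285 V = 13.9628 mV

13.9628 mV


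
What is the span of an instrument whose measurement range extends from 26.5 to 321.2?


Span = upper range - lower range.
Span = 321.2 - (26.5)
Span = 294.7

294.7


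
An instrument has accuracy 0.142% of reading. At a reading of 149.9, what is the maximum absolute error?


Absolute error = (accuracy% / 100) * reading.
Error = (0.142 / 100) * 149.9
Error = 0.00142 * 149.9
Error = 0.2129

0.2129


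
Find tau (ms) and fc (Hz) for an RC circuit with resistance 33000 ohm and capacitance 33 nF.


Time constant: tau = R * C.
tau = 33000 * 3.30e-08 = 0.001089 s
tau = 1.089 ms
Cutoff frequency: fc = 1 / (2*pi*R*C).
fc = 1 / (2*pi*0.001089) = 146.15 Hz

tau = 1.089 ms, fc = 146.15 Hz


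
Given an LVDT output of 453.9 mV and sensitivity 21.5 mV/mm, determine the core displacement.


Displacement = Vout / sensitivity.
d = 453.9 / 21.5
d = 21.112 mm

21.112 mm


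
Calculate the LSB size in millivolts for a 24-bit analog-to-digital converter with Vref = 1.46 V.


The resolution (LSB) of an ADC is Vref / 2^n.
LSB = 1.46 / 2^24
LSB = 1.46 / 16777216
LSB = 9e-08 V = 8.702e-05 mV

8.702e-05 mV


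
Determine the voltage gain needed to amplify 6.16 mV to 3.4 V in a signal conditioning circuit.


Gain = Vout / Vin (converting to same units).
G = 3.4 V / 6.16 mV
G = 3400.0 mV / 6.16 mV
G = 551.95

551.95


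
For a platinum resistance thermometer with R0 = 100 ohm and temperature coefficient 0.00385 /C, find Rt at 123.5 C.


The RTD equation: Rt = R0 * (1 + alpha * T).
Rt = 100 * (1 + 0.00385 * 123.5)
Rt = 100 * (1 + 0.475475)
Rt = 100 * 1.475475
Rt = 147.548 ohm

147.548 ohm


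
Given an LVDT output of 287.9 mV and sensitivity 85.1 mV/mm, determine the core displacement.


Displacement = Vout / sensitivity.
d = 287.9 / 85.1
d = 3.383 mm

3.383 mm


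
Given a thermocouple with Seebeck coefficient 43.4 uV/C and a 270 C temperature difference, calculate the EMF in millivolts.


The thermocouple output V = sensitivity * dT.
V = 43.4 uV/C * 270 C
V = 11718.0 uV
V = 11.718 mV

11.718 mV


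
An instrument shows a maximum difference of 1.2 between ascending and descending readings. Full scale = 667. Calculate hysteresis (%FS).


Hysteresis = (max difference / full scale) * 100%.
H = (1.2 / 667) * 100
H = 0.18 %FS

0.18 %FS


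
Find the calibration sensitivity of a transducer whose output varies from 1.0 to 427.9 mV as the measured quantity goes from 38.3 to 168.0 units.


Sensitivity = (y2 - y1) / (x2 - x1).
S = (427.9 - 1.0) / (168.0 - 38.3)
S = 426.9 / 129.7
S = 3.2914 mV/unit

3.2914 mV/unit


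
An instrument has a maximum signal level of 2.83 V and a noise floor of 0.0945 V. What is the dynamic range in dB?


Dynamic range = 20 * log10(Vmax / Vnoise).
DR = 20 * log10(2.83 / 0.0945)
DR = 20 * log10(29.95)
DR = 29.53 dB

29.53 dB


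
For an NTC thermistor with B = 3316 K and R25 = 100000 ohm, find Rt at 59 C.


NTC thermistor equation: Rt = R25 * exp(B * (1/T - 1/T25)).
T in Kelvin: 332.15 K, T25 = 298.15 K
1/T - 1/T25 = 1/332.15 - 1/298.15 = -0.00034333
B * (1/T - 1/T25) = 3316 * -0.00034333 = -1.1385
Rt = 100000 * exp(-1.1385) = 32030.6 ohm

32030.6 ohm


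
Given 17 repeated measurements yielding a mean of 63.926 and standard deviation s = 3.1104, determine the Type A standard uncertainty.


The standard uncertainty for Type A evaluation is u = s / sqrt(n).
u = 3.1104 / sqrt(17)
u = 3.1104 / 4.1231
u = 0.7544

0.7544


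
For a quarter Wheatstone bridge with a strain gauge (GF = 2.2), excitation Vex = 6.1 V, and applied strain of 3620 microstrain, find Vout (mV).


Quarter bridge output: Vout = (GF * epsilon * Vex) / 4.
Vout = (2.2 * 3620e-6 * 6.1) / 4
Vout = 0.0485804 / 4 V
Vout = 0.0121451 V = 12.1451 mV

12.1451 mV


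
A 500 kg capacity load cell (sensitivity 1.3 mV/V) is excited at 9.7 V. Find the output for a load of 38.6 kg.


Vout = rated_output * Vex * (load / capacity).
Vout = 1.3 * 9.7 * (38.6 / 500)
Vout = 1.3 * 9.7 * 0.0772
Vout = 0.973 mV

0.973 mV


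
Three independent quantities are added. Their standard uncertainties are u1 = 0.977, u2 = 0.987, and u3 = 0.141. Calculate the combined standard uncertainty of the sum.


For a sum of independent quantities, uc = sqrt(u1^2 + u2^2 + u3^2).
uc = sqrt(0.977^2 + 0.987^2 + 0.141^2)
uc = sqrt(0.954529 + 0.974169 + 0.019881)
uc = 1.3959

1.3959


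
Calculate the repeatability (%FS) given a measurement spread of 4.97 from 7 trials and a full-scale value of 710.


Repeatability = (spread / full scale) * 100%.
R = (4.97 / 710) * 100
R = 0.7 %FS

0.7 %FS


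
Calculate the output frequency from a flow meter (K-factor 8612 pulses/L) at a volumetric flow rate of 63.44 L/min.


Frequency = K * Q / 60 (converting L/min to L/s).
f = 8612 * 63.44 / 60
f = 546345.28 / 60
f = 9105.75 Hz

9105.75 Hz


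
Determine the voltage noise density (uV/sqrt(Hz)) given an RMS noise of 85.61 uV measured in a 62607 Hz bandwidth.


Noise spectral density = Vrms / sqrt(BW).
NSD = 85.61 / sqrt(62607)
NSD = 85.61 / 250.2139
NSD = 0.3421 uV/sqrt(Hz)

0.3421 uV/sqrt(Hz)


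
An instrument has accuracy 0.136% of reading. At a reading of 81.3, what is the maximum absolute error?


Absolute error = (accuracy% / 100) * reading.
Error = (0.136 / 100) * 81.3
Error = 0.00136 * 81.3
Error = 0.1106

0.1106


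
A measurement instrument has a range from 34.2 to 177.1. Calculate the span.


Span = upper range - lower range.
Span = 177.1 - (34.2)
Span = 142.9

142.9


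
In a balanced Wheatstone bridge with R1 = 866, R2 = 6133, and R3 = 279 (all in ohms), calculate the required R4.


At balance: R1*R4 = R2*R3, so R4 = R2*R3/R1.
R4 = 6133 * 279 / 866
R4 = 1711107 / 866
R4 = 1975.87 ohm

1975.87 ohm


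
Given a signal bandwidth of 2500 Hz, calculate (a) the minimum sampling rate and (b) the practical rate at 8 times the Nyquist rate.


By Nyquist theorem, fs_min = 2 * fmax.
fs_min = 2 * 2500 = 5000 Hz
Practical rate = 8 * fs_min = 8 * 5000 = 40000 Hz

fs_min = 5000 Hz, fs_practical = 40000 Hz


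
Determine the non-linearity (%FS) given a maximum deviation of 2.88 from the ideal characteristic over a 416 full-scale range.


Linearity error = (max deviation / full scale) * 100%.
Linearity = (2.88 / 416) * 100
Linearity = 0.692 %FS

0.692 %FS


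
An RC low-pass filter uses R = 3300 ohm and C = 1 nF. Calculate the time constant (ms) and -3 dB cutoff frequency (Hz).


Time constant: tau = R * C.
tau = 3300 * 1.00e-09 = 3.3e-06 s
tau = 0.0033 ms
Cutoff frequency: fc = 1 / (2*pi*R*C).
fc = 1 / (2*pi*3.3e-06) = 48228.77 Hz

tau = 0.0033 ms, fc = 48228.77 Hz


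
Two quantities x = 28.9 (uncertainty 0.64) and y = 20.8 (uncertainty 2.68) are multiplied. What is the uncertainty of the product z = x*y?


For a product z = x*y, the relative uncertainty is:
uz/z = sqrt((ux/x)^2 + (uy/y)^2)
Relative uncertainties: ux/x = 0.64/28.9 = 0.022145
uy/y = 2.68/20.8 = 0.128846
z = 28.9 * 20.8 = 601.1
uz = 601.1 * sqrt(0.022145^2 + 0.128846^2) = 78.588

78.588


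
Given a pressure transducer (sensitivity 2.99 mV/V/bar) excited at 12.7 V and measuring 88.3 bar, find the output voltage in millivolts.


Output = sensitivity * Vex * P.
Vout = 2.99 * 12.7 * 88.3
Vout = 37.973 * 88.3
Vout = 3353.02 mV

3353.02 mV


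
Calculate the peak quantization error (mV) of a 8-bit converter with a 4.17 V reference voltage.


The maximum quantization error is +/- LSB/2.
LSB = Vref / 2^n = 4.17 / 256 = 0.01628906 V
Max error = LSB / 2 = 0.01628906 / 2 = 0.00814453 V
Max error = 8.1445 mV

8.1445 mV


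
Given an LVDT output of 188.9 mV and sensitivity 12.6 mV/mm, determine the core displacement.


Displacement = Vout / sensitivity.
d = 188.9 / 12.6
d = 14.992 mm

14.992 mm


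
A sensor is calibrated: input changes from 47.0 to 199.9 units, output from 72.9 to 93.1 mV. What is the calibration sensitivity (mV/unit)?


Sensitivity = (y2 - y1) / (x2 - x1).
S = (93.1 - 72.9) / (199.9 - 47.0)
S = 20.2 / 152.9
S = 0.1321 mV/unit

0.1321 mV/unit


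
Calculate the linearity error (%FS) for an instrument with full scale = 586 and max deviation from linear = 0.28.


Linearity error = (max deviation / full scale) * 100%.
Linearity = (0.28 / 586) * 100
Linearity = 0.048 %FS

0.048 %FS


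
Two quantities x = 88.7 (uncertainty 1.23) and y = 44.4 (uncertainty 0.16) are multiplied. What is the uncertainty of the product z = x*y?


For a product z = x*y, the relative uncertainty is:
uz/z = sqrt((ux/x)^2 + (uy/y)^2)
Relative uncertainties: ux/x = 1.23/88.7 = 0.013867
uy/y = 0.16/44.4 = 0.003604
z = 88.7 * 44.4 = 3938.3
uz = 3938.3 * sqrt(0.013867^2 + 0.003604^2) = 56.426

56.426


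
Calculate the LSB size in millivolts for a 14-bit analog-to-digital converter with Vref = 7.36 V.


The resolution (LSB) of an ADC is Vref / 2^n.
LSB = 7.36 / 2^14
LSB = 7.36 / 16384
LSB = 0.00044922 V = 0.44921875 mV

0.44921875 mV


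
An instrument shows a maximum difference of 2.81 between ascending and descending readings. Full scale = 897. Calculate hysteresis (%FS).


Hysteresis = (max difference / full scale) * 100%.
H = (2.81 / 897) * 100
H = 0.313 %FS

0.313 %FS


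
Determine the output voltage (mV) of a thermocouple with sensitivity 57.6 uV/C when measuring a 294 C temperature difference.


The thermocouple output V = sensitivity * dT.
V = 57.6 uV/C * 294 C
V = 16934.4 uV
V = 16.934 mV

16.934 mV


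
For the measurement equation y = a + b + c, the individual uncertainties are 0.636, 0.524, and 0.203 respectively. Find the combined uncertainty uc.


For a sum of independent quantities, uc = sqrt(u1^2 + u2^2 + u3^2).
uc = sqrt(0.636^2 + 0.524^2 + 0.203^2)
uc = sqrt(0.404496 + 0.274576 + 0.041209)
uc = 0.8487

0.8487


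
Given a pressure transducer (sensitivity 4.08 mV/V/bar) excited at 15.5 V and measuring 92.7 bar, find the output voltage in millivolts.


Output = sensitivity * Vex * P.
Vout = 4.08 * 15.5 * 92.7
Vout = 63.24 * 92.7
Vout = 5862.35 mV

5862.35 mV


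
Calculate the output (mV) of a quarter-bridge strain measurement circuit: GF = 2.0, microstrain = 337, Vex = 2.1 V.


Quarter bridge output: Vout = (GF * epsilon * Vex) / 4.
Vout = (2.0 * 337e-6 * 2.1) / 4
Vout = 0.0014154 / 4 V
Vout = 0.00035385 V = 0.3538 mV

0.3538 mV


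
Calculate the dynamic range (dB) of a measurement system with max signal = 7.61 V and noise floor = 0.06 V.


Dynamic range = 20 * log10(Vmax / Vnoise).
DR = 20 * log10(7.61 / 0.06)
DR = 20 * log10(126.83)
DR = 42.06 dB

42.06 dB


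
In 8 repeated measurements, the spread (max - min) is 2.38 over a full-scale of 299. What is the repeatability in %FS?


Repeatability = (spread / full scale) * 100%.
R = (2.38 / 299) * 100
R = 0.796 %FS

0.796 %FS


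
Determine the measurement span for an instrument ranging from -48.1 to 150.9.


Span = upper range - lower range.
Span = 150.9 - (-48.1)
Span = 199.0

199.0


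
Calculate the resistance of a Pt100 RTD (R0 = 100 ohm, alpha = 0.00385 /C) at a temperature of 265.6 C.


The RTD equation: Rt = R0 * (1 + alpha * T).
Rt = 100 * (1 + 0.00385 * 265.6)
Rt = 100 * (1 + 1.02256)
Rt = 100 * 2.02256
Rt = 202.256 ohm

202.256 ohm


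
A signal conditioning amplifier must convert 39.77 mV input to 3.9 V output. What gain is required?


Gain = Vout / Vin (converting to same units).
G = 3.9 V / 39.77 mV
G = 3900.0 mV / 39.77 mV
G = 98.06

98.06


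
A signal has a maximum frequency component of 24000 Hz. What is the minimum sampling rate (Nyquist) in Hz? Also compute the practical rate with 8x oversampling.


By Nyquist theorem, fs_min = 2 * fmax.
fs_min = 2 * 24000 = 48000 Hz
Practical rate = 8 * fs_min = 8 * 48000 = 384000 Hz

fs_min = 48000 Hz, fs_practical = 384000 Hz


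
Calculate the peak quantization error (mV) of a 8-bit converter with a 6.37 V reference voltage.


The maximum quantization error is +/- LSB/2.
LSB = Vref / 2^n = 6.37 / 256 = 0.02488281 V
Max error = LSB / 2 = 0.02488281 / 2 = 0.01244141 V
Max error = 12.4414 mV

12.4414 mV


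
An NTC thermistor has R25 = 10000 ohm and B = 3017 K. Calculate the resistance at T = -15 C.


NTC thermistor equation: Rt = R25 * exp(B * (1/T - 1/T25)).
T in Kelvin: 258.15 K, T25 = 298.15 K
1/T - 1/T25 = 1/258.15 - 1/298.15 = 0.0005197
B * (1/T - 1/T25) = 3017 * 0.0005197 = 1.5679
Rt = 10000 * exp(1.5679) = 47967.4 ohm

47967.4 ohm


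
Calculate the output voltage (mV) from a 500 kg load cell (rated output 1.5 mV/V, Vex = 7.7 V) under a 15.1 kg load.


Vout = rated_output * Vex * (load / capacity).
Vout = 1.5 * 7.7 * (15.1 / 500)
Vout = 1.5 * 7.7 * 0.0302
Vout = 0.349 mV

0.349 mV


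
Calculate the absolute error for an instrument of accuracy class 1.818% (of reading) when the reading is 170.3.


Absolute error = (accuracy% / 100) * reading.
Error = (1.818 / 100) * 170.3
Error = 0.01818 * 170.3
Error = 3.0961

3.0961


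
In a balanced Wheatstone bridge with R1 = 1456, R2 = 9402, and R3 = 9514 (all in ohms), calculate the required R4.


At balance: R1*R4 = R2*R3, so R4 = R2*R3/R1.
R4 = 9402 * 9514 / 1456
R4 = 89450628 / 1456
R4 = 61435.87 ohm

61435.87 ohm


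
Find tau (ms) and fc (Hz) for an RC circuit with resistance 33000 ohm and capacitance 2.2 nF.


Time constant: tau = R * C.
tau = 33000 * 2.20e-09 = 7.26e-05 s
tau = 0.0726 ms
Cutoff frequency: fc = 1 / (2*pi*R*C).
fc = 1 / (2*pi*7.26e-05) = 2192.22 Hz

tau = 0.0726 ms, fc = 2192.22 Hz


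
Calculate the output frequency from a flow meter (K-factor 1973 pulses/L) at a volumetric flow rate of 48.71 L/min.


Frequency = K * Q / 60 (converting L/min to L/s).
f = 1973 * 48.71 / 60
f = 96104.83 / 60
f = 1601.75 Hz

1601.75 Hz


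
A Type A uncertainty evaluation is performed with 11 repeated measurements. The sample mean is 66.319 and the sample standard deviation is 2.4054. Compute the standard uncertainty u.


The standard uncertainty for Type A evaluation is u = s / sqrt(n).
u = 2.4054 / sqrt(11)
u = 2.4054 / 3.3166
u = 0.7253

0.7253


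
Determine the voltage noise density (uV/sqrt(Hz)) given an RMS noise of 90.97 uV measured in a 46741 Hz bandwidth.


Noise spectral density = Vrms / sqrt(BW).
NSD = 90.97 / sqrt(46741)
NSD = 90.97 / 216.1967
NSD = 0.4208 uV/sqrt(Hz)

0.4208 uV/sqrt(Hz)


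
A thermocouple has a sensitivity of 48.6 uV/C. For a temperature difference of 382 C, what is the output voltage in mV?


The thermocouple output V = sensitivity * dT.
V = 48.6 uV/C * 382 C
V = 18565.2 uV
V = 18.565 mV

18.565 mV


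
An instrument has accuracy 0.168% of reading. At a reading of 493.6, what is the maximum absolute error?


Absolute error = (accuracy% / 100) * reading.
Error = (0.168 / 100) * 493.6
Error = 0.00168 * 493.6
Error = 0.8292

0.8292


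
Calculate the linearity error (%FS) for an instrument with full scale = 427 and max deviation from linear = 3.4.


Linearity error = (max deviation / full scale) * 100%.
Linearity = (3.4 / 427) * 100
Linearity = 0.796 %FS

0.796 %FS


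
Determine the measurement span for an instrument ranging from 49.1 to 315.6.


Span = upper range - lower range.
Span = 315.6 - (49.1)
Span = 266.5

266.5


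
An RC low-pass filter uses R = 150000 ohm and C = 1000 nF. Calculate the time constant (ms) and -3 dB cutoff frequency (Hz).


Time constant: tau = R * C.
tau = 150000 * 1.00e-06 = 0.15 s
tau = 150.0 ms
Cutoff frequency: fc = 1 / (2*pi*R*C).
fc = 1 / (2*pi*0.15) = 1.06 Hz

tau = 150.0 ms, fc = 1.06 Hz


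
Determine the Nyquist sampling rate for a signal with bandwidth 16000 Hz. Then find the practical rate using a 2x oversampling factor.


By Nyquist theorem, fs_min = 2 * fmax.
fs_min = 2 * 16000 = 32000 Hz
Practical rate = 2 * fs_min = 2 * 32000 = 64000 Hz

fs_min = 32000 Hz, fs_practical = 64000 Hz


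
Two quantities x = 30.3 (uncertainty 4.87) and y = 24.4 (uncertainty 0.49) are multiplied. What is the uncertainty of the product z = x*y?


For a product z = x*y, the relative uncertainty is:
uz/z = sqrt((ux/x)^2 + (uy/y)^2)
Relative uncertainties: ux/x = 4.87/30.3 = 0.160726
uy/y = 0.49/24.4 = 0.020082
z = 30.3 * 24.4 = 739.3
uz = 739.3 * sqrt(0.160726^2 + 0.020082^2) = 119.752

119.752


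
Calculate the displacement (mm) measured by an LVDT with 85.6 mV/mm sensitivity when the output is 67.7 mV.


Displacement = Vout / sensitivity.
d = 67.7 / 85.6
d = 0.791 mm

0.791 mm


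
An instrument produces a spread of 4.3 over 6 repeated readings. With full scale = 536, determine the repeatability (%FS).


Repeatability = (spread / full scale) * 100%.
R = (4.3 / 536) * 100
R = 0.802 %FS

0.802 %FS


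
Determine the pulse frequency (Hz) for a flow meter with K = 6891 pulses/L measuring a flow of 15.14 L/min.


Frequency = K * Q / 60 (converting L/min to L/s).
f = 6891 * 15.14 / 60
f = 104329.74 / 60
f = 1738.83 Hz

1738.83 Hz


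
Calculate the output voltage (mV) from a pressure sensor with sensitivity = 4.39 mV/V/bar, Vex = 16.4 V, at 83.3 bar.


Output = sensitivity * Vex * P.
Vout = 4.39 * 16.4 * 83.3
Vout = 71.996 * 83.3
Vout = 5997.27 mV

5997.27 mV


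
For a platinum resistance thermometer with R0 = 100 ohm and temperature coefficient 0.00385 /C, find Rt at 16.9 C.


The RTD equation: Rt = R0 * (1 + alpha * T).
Rt = 100 * (1 + 0.00385 * 16.9)
Rt = 100 * (1 + 0.065065)
Rt = 100 * 1.065065
Rt = 106.506 ohm

106.506 ohm


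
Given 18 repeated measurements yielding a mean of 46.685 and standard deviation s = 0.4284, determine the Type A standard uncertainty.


The standard uncertainty for Type A evaluation is u = s / sqrt(n).
u = 0.4284 / sqrt(18)
u = 0.4284 / 4.2426
u = 0.101

0.101


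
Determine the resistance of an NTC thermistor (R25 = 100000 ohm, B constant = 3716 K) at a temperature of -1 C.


NTC thermistor equation: Rt = R25 * exp(B * (1/T - 1/T25)).
T in Kelvin: 272.15 K, T25 = 298.15 K
1/T - 1/T25 = 1/272.15 - 1/298.15 = 0.00032043
B * (1/T - 1/T25) = 3716 * 0.00032043 = 1.1907
Rt = 100000 * exp(1.1907) = 328941.5 ohm

328941.5 ohm


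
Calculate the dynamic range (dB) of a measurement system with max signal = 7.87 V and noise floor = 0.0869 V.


Dynamic range = 20 * log10(Vmax / Vnoise).
DR = 20 * log10(7.87 / 0.0869)
DR = 20 * log10(90.56)
DR = 39.14 dB

39.14 dB


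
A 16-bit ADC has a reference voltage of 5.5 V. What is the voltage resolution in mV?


The resolution (LSB) of an ADC is Vref / 2^n.
LSB = 5.5 / 2^16
LSB = 5.5 / 65536
LSB = 8.392e-05 V = 0.08392334 mV

0.08392334 mV


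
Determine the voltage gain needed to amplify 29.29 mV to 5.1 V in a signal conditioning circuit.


Gain = Vout / Vin (converting to same units).
G = 5.1 V / 29.29 mV
G = 5100.0 mV / 29.29 mV
G = 174.12

174.12


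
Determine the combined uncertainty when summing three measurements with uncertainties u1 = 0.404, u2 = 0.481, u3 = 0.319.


For a sum of independent quantities, uc = sqrt(u1^2 + u2^2 + u3^2).
uc = sqrt(0.404^2 + 0.481^2 + 0.319^2)
uc = sqrt(0.163216 + 0.231361 + 0.101761)
uc = 0.7045

0.7045


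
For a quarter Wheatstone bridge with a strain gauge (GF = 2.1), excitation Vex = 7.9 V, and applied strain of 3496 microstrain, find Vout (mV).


Quarter bridge output: Vout = (GF * epsilon * Vex) / 4.
Vout = (2.1 * 3496e-6 * 7.9) / 4
Vout = 0.05799864 / 4 V
Vout = 0.01449966 V = 14.4997 mV

14.4997 mV


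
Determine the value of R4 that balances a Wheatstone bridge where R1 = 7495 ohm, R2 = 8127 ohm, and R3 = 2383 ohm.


At balance: R1*R4 = R2*R3, so R4 = R2*R3/R1.
R4 = 8127 * 2383 / 7495
R4 = 19366641 / 7495
R4 = 2583.94 ohm

2583.94 ohm


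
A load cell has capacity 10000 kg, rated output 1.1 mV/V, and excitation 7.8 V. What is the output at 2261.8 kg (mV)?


Vout = rated_output * Vex * (load / capacity).
Vout = 1.1 * 7.8 * (2261.8 / 10000)
Vout = 1.1 * 7.8 * 0.22618
Vout = 1.941 mV

1.941 mV


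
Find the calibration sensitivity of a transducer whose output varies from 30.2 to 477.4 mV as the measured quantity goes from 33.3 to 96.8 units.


Sensitivity = (y2 - y1) / (x2 - x1).
S = (477.4 - 30.2) / (96.8 - 33.3)
S = 447.2 / 63.5
S = 7.0425 mV/unit

7.0425 mV/unit


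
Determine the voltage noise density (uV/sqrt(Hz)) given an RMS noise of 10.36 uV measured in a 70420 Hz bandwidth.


Noise spectral density = Vrms / sqrt(BW).
NSD = 10.36 / sqrt(70420)
NSD = 10.36 / 265.3677
NSD = 0.039 uV/sqrt(Hz)

0.039 uV/sqrt(Hz)


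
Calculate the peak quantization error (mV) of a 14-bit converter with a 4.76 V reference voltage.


The maximum quantization error is +/- LSB/2.
LSB = Vref / 2^n = 4.76 / 16384 = 0.00029053 V
Max error = LSB / 2 = 0.00029053 / 2 = 0.00014526 V
Max error = 0.1453 mV

0.1453 mV


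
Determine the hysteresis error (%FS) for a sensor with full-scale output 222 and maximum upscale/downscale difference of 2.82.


Hysteresis = (max difference / full scale) * 100%.
H = (2.82 / 222) * 100
H = 1.27 %FS

1.27 %FS


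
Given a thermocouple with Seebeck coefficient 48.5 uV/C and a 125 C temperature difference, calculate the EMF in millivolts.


The thermocouple output V = sensitivity * dT.
V = 48.5 uV/C * 125 C
V = 6062.5 uV
V = 6.062 mV

6.062 mV


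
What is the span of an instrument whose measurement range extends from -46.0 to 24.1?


Span = upper range - lower range.
Span = 24.1 - (-46.0)
Span = 70.1

70.1
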